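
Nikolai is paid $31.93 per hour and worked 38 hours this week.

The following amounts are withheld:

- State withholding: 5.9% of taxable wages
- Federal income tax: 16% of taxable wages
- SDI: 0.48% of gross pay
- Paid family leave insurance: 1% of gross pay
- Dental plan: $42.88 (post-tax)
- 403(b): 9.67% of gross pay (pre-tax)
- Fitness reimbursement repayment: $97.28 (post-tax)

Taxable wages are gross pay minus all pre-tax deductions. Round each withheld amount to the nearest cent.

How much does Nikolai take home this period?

Gross pay: 38 × $31.93 = $1,213.34
403(b): $1,213.34 × 0.0967 = $117.33
Taxable wages = $1,213.34 − $117.33 = $1,096.01
State withholding: $1,096.01 × 0.059 = $64.66
Federal income tax: $1,096.01 × 0.16 = $175.36
Paid family leave insurance: $1,213.34 × 0.01 = $12.13
SDI: $1,213.34 × 0.0048 = $5.82
Fitness reimbursement repayment: $97.28
Dental plan: $42.88
Total deductions = $117.33 + $64.66 + $175.36 + $12.13 + $5.82 + $97.28 + $42.88 = $515.46
Net pay = $1,213.34 − $515.46 = $697.88

$697.88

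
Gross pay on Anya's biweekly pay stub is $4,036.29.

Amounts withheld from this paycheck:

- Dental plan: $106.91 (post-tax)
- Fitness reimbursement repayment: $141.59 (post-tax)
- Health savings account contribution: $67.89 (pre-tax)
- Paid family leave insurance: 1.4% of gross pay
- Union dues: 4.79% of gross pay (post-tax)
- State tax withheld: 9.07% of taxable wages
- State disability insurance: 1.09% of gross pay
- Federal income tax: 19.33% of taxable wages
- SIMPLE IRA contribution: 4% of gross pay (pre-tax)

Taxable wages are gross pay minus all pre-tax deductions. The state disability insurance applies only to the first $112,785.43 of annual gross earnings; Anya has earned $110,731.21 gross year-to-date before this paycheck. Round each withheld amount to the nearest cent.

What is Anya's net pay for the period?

Health savings account contribution: $67.89
SIMPLE IRA contribution: $4,036.29 × 0.04 = $161.45
Pre-tax total = $67.89 + $161.45 = $229.34
Taxable wages = $4,036.29 − $229.34 = $3,806.95
State tax withheld: $3,806.95 × 0.0907 = $345.29
Federal income tax: $3,806.95 × 0.1933 = $735.88
Paid family leave insurance: $4,036.29 × 0.014 = $56.51
State disability insurance: only $112,785.43 − $110,731.21 = $2,054.22 of this check is subject → $2,054.22 × 0.0109 = $22.39
Dental plan: $106.91
Fitness reimbursement repayment: $141.59
Union dues: $4,036.29 × 0.0479 = $193.34
Total deductions = $67.89 + $161.45 + $345.29 + $735.88 + $56.51 + $22.39 + $106.91 + $141.59 + $193.34 = $1,831.25
Net pay = $4,036.29 − $1,831.25 = $2,205.04

$2,205.04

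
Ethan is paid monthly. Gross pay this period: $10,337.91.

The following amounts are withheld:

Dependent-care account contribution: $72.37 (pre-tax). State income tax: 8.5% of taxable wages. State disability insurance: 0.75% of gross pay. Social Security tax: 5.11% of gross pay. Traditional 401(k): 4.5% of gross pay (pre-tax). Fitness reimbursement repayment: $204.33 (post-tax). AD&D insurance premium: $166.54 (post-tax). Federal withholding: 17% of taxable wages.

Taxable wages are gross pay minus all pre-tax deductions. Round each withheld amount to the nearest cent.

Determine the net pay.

Traditional 401(k): $10,337.91 × 0.045 = $465.21
Dependent-care account contribution: $72.37
Pre-tax total = $465.21 + $72.37 = $537.58
Taxable wages = $10,337.91 − $537.58 = $9,800.33
State income tax: $9,800.33 × 0.085 = $833.03
Federal withholding: $9,800.33 × 0.17 = $1,666.06
State disability insurance: $10,337.91 × 0.0075 = $77.53
Social Security tax: $10,337.91 × 0.0511 = $528.27
Fitness reimbursement repayment: $204.33
AD&D insurance premium: $166.54
Total deductions = $465.21 + $72.37 + $833.03 + $1,666.06 + $77.53 + $528.27 + $204.33 + $166.54 = $4,013.34
Net pay = $10,337.91 − $4,013.34 = $6,324.57

$6,324.57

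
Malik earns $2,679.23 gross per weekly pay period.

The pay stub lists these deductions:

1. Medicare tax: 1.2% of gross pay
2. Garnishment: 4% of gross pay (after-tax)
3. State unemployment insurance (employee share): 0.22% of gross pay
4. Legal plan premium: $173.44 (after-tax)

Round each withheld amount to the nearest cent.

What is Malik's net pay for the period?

Medicare tax: $2,679.23 × 0.012 = $32.15
State unemployment insurance (employee share): $2,679.23 × 0.0022 = $5.89
Garnishment: $2,679.23 × 0.04 = $107.17
Legal plan premium: $173.44
Total deductions = $32.15 + $5.89 + $107.17 + $173.44 = $318.65
Net pay = $2,679.23 − $318.65 = $2,360.58

$2,360.58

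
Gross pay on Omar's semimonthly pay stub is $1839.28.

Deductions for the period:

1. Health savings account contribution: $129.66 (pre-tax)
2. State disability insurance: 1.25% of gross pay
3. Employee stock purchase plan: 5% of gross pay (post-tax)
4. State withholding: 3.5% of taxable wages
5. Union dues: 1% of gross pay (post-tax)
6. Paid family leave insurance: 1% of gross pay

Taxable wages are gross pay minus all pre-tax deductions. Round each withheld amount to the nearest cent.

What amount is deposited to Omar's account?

$1498.05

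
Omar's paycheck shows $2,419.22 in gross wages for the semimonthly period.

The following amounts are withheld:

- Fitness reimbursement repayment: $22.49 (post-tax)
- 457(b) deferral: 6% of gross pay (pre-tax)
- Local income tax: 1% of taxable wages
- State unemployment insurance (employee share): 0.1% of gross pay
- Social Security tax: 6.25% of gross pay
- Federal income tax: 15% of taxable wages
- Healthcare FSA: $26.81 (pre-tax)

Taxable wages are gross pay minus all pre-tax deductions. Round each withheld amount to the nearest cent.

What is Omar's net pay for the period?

457(b) deferral: $2,419.22 × 0.06 = $145.15
Healthcare FSA: $26.81
Pre-tax total = $145.15 + $26.81 = $171.96
Taxable wages = $2,419.22 − $171.96 = $2,247.26
Federal income tax: $2,247.26 × 0.15 = $337.09
Local income tax: $2,247.26 × 0.01 = $22.47
Social Security tax: $2,419.22 × 0.0625 = $151.20
State unemployment insurance (employee share): $2,419.22 × 0.001 = $2.42
Fitness reimbursement repayment: $22.49
Total deductions = $145.15 + $26.81 + $337.09 + $22.47 + $151.20 + $2.42 + $22.49 = $707.63
Net pay = $2,419.22 − $707.63 = $1,711.59

$1,711.59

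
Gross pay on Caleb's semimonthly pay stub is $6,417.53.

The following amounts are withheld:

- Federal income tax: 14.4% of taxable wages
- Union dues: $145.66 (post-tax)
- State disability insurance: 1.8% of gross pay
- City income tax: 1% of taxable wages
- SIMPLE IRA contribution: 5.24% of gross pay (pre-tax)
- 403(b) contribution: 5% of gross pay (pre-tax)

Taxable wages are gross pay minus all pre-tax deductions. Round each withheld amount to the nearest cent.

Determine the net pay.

$4,612.10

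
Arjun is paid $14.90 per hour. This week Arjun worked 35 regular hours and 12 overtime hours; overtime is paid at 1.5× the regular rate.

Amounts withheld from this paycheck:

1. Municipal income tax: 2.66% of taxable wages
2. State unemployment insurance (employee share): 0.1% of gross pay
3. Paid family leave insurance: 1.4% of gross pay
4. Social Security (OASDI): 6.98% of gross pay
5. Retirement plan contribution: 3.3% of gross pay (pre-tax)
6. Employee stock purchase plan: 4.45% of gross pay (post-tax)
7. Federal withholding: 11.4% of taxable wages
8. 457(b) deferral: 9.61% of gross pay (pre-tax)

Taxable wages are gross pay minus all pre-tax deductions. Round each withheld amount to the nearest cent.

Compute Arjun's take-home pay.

Regular pay: 35 × $14.90 = $521.50
Overtime pay: 12 × $14.90 × 1.5 = $268.20
Gross pay = $521.50 + $268.20 = $789.70
Retirement plan contribution: $789.70 × 0.033 = $26.06
457(b) deferral: $789.70 × 0.0961 = $75.89
Pre-tax total = $26.06 + $75.89 = $101.95
Taxable wages = $789.70 − $101.95 = $687.75
Federal withholding: $687.75 × 0.114 = $78.40
Municipal income tax: $687.75 × 0.0266 = $18.29
Paid family leave insurance: $789.70 × 0.014 = $11.06
State unemployment insurance (employee share): $789.70 × 0.001 = $0.79
Social Security (OASDI): $789.70 × 0.0698 = $55.12
Employee stock purchase plan: $789.70 × 0.0445 = $35.14
Total deductions = $26.06 + $75.89 + $78.40 + $18.29 + $11.06 + $0.79 + $55.12 + $35.14 = $300.75
Net pay = $789.70 − $300.75 = $488.95

$488.95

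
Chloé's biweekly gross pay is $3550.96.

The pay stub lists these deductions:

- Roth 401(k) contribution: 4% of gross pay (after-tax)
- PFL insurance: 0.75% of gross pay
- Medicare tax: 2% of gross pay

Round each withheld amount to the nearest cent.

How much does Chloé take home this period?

PFL insurance: $3550.96 × 0.0075 = $26.63
Medicare tax: $3550.96 × 0.02 = $71.02
Roth 401(k) contribution: $3550.96 × 0.04 = $142.04
Total deductions = $26.63 + $71.02 + $142.04 = $239.69
Net pay = $3550.96 − $239.69 = $3311.27

$3311.27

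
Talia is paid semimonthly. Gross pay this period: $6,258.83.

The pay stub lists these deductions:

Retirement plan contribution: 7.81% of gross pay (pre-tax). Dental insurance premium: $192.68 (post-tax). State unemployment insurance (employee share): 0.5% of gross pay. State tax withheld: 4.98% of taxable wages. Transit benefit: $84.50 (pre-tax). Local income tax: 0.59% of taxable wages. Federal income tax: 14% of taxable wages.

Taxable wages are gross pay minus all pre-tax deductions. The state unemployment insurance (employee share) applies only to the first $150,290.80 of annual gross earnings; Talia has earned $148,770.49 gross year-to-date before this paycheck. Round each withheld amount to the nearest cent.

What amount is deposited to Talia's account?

Transit benefit: $84.50
Retirement plan contribution: $6,258.83 × 0.0781 = $488.81
Pre-tax total = $84.50 + $488.81 = $573.31
Taxable wages = $6,258.83 − $573.31 = $5,685.52
Local income tax: $5,685.52 × 0.0059 = $33.54
Federal income tax: $5,685.52 × 0.14 = $795.97
State tax withheld: $5,685.52 × 0.0498 = $283.14
State unemployment insurance (employee share): only $150,290.80 − $148,770.49 = $1,520.31 of this check is subject → $1,520.31 × 0.005 = $7.60
Dental insurance premium: $192.68
Total deductions = $84.50 + $488.81 + $33.54 + $795.97 + $283.14 + $7.60 + $192.68 = $1,886.24
Net pay = $6,258.83 − $1,886.24 = $4,372.59

$4,372.59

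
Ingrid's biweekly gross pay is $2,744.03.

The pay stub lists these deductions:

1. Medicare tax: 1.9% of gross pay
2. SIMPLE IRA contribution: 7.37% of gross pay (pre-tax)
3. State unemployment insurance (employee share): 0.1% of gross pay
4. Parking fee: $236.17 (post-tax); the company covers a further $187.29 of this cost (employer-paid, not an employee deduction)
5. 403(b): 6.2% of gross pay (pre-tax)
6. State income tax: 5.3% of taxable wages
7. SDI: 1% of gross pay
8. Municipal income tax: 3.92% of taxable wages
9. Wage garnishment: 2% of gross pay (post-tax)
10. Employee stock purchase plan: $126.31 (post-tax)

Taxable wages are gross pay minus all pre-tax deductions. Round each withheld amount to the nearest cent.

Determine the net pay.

$1,653.31

SIMPLE IRA contribution: $2,744.03 × 0.0737 = $202.24
403(b): $2,744.03 × 0.062 = $170.13
Pre-tax total = $202.24 + $170.13 = $372.37
Taxable wages = $2,744.03 − $372.37 = $2,371.66
State income tax: $2,371.66 × 0.053 = $125.70
Municipal income tax: $2,371.66 × 0.0392 = $92.97
SDI: $2,744.03 × 0.01 = $27.44
State unemployment insurance (employee share): $2,744.03 × 0.001 = $2.74
Medicare tax: $2,744.03 × 0.019 = $52.14
Wage garnishment: $2,744.03 × 0.02 = $54.88
Employee stock purchase plan: $126.31
Parking fee: $236.17
(Employer's $187.29 toward parking fee is not withheld from the employee.)
Total deductions = $202.24 + $170.13 + $125.70 + $92.97 + $27.44 + $2.74 + $52.14 + $54.88 + $126.31 + $236.17 = $1,090.72
Net pay = $2,744.03 − $1,090.72 = $1,653.31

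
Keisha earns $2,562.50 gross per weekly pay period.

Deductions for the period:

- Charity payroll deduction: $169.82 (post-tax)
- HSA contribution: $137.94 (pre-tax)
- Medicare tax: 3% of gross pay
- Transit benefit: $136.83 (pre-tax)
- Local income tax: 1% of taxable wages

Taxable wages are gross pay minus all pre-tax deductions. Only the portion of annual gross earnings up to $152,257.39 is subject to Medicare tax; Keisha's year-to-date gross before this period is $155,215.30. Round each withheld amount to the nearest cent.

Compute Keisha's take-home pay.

Transit benefit: $136.83
HSA contribution: $137.94
Pre-tax total = $136.83 + $137.94 = $274.77
Taxable wages = $2,562.50 − $274.77 = $2,287.73
Local income tax: $2,287.73 × 0.01 = $22.88
Medicare tax: annual cap $152,257.39 already reached (YTD $155,215.30), so $0.00
Charity payroll deduction: $169.82
Total deductions = $136.83 + $137.94 + $22.88 + $0.00 + $169.82 = $467.47
Net pay = $2,562.50 − $467.47 = $2,095.03

$2,095.03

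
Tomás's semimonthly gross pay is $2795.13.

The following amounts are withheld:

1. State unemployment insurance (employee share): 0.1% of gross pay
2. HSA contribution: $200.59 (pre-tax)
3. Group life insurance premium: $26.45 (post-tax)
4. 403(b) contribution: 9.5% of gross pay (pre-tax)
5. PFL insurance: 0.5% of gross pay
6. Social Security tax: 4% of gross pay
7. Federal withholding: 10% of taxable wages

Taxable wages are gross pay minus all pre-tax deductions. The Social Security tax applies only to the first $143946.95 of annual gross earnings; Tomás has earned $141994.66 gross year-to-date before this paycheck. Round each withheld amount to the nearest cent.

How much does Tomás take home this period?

$1974.78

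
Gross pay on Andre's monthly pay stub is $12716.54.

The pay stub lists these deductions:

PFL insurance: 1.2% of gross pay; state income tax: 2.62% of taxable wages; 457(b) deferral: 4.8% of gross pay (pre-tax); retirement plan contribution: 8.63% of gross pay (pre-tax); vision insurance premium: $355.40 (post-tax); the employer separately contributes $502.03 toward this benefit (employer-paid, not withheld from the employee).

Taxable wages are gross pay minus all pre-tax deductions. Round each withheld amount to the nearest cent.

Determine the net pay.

$10212.28

Retirement plan contribution: $12716.54 × 0.0863 = $1097.44
457(b) deferral: $12716.54 × 0.048 = $610.39
Pre-tax total = $1097.44 + $610.39 = $1707.83
Taxable wages = $12716.54 − $1707.83 = $11008.71
State income tax: $11008.71 × 0.0262 = $288.43
PFL insurance: $12716.54 × 0.012 = $152.60
Vision insurance premium: $355.40
(Employer's $502.03 toward vision insurance premium is not withheld from the employee.)
Total deductions = $1097.44 + $610.39 + $288.43 + $152.60 + $355.40 = $2504.26
Net pay = $12716.54 − $2504.26 = $10212.28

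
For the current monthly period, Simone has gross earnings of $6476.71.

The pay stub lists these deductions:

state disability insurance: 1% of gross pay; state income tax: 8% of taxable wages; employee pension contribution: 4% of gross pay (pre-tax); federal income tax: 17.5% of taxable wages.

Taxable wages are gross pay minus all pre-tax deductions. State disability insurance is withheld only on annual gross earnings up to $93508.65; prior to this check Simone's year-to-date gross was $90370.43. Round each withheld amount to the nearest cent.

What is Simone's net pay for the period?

$4600.76

Employee pension contribution: $6476.71 × 0.04 = $259.07
Taxable wages = $6476.71 − $259.07 = $6217.64
State income tax: $6217.64 × 0.08 = $497.41
Federal income tax: $6217.64 × 0.175 = $1088.09
State disability insurance: only $93508.65 − $90370.43 = $3138.22 of this check is subject → $3138.22 × 0.01 = $31.38
Total deductions = $259.07 + $497.41 + $1088.09 + $31.38 = $1875.95
Net pay = $6476.71 − $1875.95 = $4600.76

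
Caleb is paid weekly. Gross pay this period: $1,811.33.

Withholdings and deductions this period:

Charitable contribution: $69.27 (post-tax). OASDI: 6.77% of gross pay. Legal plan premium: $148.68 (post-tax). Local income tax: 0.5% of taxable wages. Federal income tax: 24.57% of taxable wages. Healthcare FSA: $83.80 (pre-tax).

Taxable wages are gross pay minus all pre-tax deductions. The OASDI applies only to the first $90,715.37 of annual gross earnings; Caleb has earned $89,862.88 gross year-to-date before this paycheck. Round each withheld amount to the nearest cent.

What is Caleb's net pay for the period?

$1,018.78

Healthcare FSA: $83.80
Taxable wages = $1,811.33 − $83.80 = $1,727.53
Federal income tax: $1,727.53 × 0.2457 = $424.45
Local income tax: $1,727.53 × 0.005 = $8.64
OASDI: only $90,715.37 − $89,862.88 = $852.49 of this check is subject → $852.49 × 0.0677 = $57.71
Charitable contribution: $69.27
Legal plan premium: $148.68
Total deductions = $83.80 + $424.45 + $8.64 + $57.71 + $69.27 + $148.68 = $792.55
Net pay = $1,811.33 − $792.55 = $1,018.78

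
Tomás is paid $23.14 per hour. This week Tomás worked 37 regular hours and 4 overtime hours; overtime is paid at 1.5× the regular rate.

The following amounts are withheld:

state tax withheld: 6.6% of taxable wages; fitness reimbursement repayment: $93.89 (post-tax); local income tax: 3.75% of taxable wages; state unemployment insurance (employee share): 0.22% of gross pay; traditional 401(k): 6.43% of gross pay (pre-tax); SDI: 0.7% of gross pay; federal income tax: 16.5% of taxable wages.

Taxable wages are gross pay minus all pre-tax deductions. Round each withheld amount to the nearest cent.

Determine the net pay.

$578.01

Regular pay: 37 × $23.14 = $856.18
Overtime pay: 4 × $23.14 × 1.5 = $138.84
Gross pay = $856.18 + $138.84 = $995.02
Traditional 401(k): $995.02 × 0.0643 = $63.98
Taxable wages = $995.02 − $63.98 = $931.04
Federal income tax: $931.04 × 0.165 = $153.62
Local income tax: $931.04 × 0.0375 = $34.91
State tax withheld: $931.04 × 0.066 = $61.45
State unemployment insurance (employee share): $995.02 × 0.0022 = $2.19
SDI: $995.02 × 0.007 = $6.97
Fitness reimbursement repayment: $93.89
Total deductions = $63.98 + $153.62 + $34.91 + $61.45 + $2.19 + $6.97 + $93.89 = $417.01
Net pay = $995.02 − $417.01 = $578.01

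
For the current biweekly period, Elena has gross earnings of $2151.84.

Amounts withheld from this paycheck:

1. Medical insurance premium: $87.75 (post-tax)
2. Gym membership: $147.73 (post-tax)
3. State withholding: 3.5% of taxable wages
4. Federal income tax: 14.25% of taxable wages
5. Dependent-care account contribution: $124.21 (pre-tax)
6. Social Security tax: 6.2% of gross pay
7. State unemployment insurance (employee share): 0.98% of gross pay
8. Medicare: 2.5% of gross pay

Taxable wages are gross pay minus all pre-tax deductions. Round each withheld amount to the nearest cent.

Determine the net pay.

$1223.94

Dependent-care account contribution: $124.21
Taxable wages = $2151.84 − $124.21 = $2027.63
Federal income tax: $2027.63 × 0.1425 = $288.94
State withholding: $2027.63 × 0.035 = $70.97
Social Security tax: $2151.84 × 0.062 = $133.41
State unemployment insurance (employee share): $2151.84 × 0.0098 = $21.09
Medicare: $2151.84 × 0.025 = $53.80
Gym membership: $147.73
Medical insurance premium: $87.75
Total deductions = $124.21 + $288.94 + $70.97 + $133.41 + $21.09 + $53.80 + $147.73 + $87.75 = $927.90
Net pay = $2151.84 − $927.90 = $1223.94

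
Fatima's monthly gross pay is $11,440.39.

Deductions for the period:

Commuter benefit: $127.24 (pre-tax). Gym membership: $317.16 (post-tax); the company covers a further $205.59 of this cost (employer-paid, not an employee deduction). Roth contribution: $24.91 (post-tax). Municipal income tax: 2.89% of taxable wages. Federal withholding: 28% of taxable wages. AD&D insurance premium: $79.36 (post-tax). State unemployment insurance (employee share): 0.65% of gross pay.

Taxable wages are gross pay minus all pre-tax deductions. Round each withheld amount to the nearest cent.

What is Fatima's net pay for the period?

$7,322.73

Commuter benefit: $127.24
Taxable wages = $11,440.39 − $127.24 = $11,313.15
Municipal income tax: $11,313.15 × 0.0289 = $326.95
Federal withholding: $11,313.15 × 0.28 = $3,167.68
State unemployment insurance (employee share): $11,440.39 × 0.0065 = $74.36
Gym membership: $317.16
AD&D insurance premium: $79.36
Roth contribution: $24.91
(Employer's $205.59 toward gym membership is not withheld from the employee.)
Total deductions = $127.24 + $326.95 + $3,167.68 + $74.36 + $317.16 + $79.36 + $24.91 = $4,117.66
Net pay = $11,440.39 − $4,117.66 = $7,322.73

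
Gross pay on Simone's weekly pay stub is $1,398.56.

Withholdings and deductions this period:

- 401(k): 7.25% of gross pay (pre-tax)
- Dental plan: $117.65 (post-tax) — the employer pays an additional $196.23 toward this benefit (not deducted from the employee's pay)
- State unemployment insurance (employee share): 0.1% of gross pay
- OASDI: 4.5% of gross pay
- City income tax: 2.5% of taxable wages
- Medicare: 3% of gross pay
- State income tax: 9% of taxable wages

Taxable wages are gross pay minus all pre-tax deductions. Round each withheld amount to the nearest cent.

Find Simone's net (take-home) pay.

$924.04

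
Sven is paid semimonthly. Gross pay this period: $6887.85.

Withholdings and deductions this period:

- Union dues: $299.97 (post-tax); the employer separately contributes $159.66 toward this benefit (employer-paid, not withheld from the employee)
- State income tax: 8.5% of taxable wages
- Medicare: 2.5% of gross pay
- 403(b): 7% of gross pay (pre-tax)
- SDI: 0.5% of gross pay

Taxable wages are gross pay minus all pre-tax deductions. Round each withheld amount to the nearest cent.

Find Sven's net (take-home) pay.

$5354.61

403(b): $6887.85 × 0.07 = $482.15
Taxable wages = $6887.85 − $482.15 = $6405.70
State income tax: $6405.70 × 0.085 = $544.48
SDI: $6887.85 × 0.005 = $34.44
Medicare: $6887.85 × 0.025 = $172.20
Union dues: $299.97
(Employer's $159.66 toward union dues is not withheld from the employee.)
Total deductions = $482.15 + $544.48 + $34.44 + $172.20 + $299.97 = $1533.24
Net pay = $6887.85 − $1533.24 = $5354.61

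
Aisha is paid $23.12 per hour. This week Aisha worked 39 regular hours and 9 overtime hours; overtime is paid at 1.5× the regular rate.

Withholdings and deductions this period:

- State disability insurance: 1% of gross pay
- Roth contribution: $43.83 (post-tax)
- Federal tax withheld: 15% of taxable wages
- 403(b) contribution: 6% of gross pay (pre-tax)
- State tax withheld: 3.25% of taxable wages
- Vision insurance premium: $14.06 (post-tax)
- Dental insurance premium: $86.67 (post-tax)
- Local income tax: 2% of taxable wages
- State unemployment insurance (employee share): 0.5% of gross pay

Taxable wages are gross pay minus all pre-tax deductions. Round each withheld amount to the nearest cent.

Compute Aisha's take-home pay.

Regular pay: 39 × $23.12 = $901.68
Overtime pay: 9 × $23.12 × 1.5 = $312.12
Gross pay = $901.68 + $312.12 = $1213.80
403(b) contribution: $1213.80 × 0.06 = $72.83
Taxable wages = $1213.80 − $72.83 = $1140.97
Local income tax: $1140.97 × 0.02 = $22.82
State tax withheld: $1140.97 × 0.0325 = $37.08
Federal tax withheld: $1140.97 × 0.15 = $171.15
State disability insurance: $1213.80 × 0.01 = $12.14
State unemployment insurance (employee share): $1213.80 × 0.005 = $6.07
Vision insurance premium: $14.06
Dental insurance premium: $86.67
Roth contribution: $43.83
Total deductions = $72.83 + $22.82 + $37.08 + $171.15 + $12.14 + $6.07 + $14.06 + $86.67 + $43.83 = $466.65
Net pay = $1213.80 − $466.65 = $747.15

$747.15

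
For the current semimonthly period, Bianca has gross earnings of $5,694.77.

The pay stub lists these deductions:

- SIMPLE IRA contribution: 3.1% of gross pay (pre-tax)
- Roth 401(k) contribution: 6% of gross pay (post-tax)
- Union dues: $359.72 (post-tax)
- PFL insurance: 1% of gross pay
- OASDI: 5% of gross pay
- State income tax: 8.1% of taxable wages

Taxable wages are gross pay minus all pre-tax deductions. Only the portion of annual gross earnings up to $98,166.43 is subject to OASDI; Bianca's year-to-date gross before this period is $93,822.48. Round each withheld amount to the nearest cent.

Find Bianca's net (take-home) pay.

SIMPLE IRA contribution: $5,694.77 × 0.031 = $176.54
Taxable wages = $5,694.77 − $176.54 = $5,518.23
State income tax: $5,518.23 × 0.081 = $446.98
OASDI: only $98,166.43 − $93,822.48 = $4,343.95 of this check is subject → $4,343.95 × 0.05 = $217.20
PFL insurance: $5,694.77 × 0.01 = $56.95
Roth 401(k) contribution: $5,694.77 × 0.06 = $341.69
Union dues: $359.72
Total deductions = $176.54 + $446.98 + $217.20 + $56.95 + $341.69 + $359.72 = $1,599.08
Net pay = $5,694.77 − $1,599.08 = $4,095.69

$4,095.69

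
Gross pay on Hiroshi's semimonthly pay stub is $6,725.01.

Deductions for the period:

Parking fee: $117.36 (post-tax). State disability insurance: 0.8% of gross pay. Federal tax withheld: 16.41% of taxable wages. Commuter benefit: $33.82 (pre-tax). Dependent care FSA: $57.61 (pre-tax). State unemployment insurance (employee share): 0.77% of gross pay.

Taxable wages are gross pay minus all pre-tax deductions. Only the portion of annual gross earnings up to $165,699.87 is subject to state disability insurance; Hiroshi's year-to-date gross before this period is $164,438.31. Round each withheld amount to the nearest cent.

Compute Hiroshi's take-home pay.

$5,365.78

Commuter benefit: $33.82
Dependent care FSA: $57.61
Pre-tax total = $33.82 + $57.61 = $91.43
Taxable wages = $6,725.01 − $91.43 = $6,633.58
Federal tax withheld: $6,633.58 × 0.1641 = $1,088.57
State unemployment insurance (employee share): $6,725.01 × 0.0077 = $51.78
State disability insurance: only $165,699.87 − $164,438.31 = $1,261.56 of this check is subject → $1,261.56 × 0.008 = $10.09
Parking fee: $117.36
Total deductions = $33.82 + $57.61 + $1,088.57 + $51.78 + $10.09 + $117.36 = $1,359.23
Net pay = $6,725.01 − $1,359.23 = $5,365.78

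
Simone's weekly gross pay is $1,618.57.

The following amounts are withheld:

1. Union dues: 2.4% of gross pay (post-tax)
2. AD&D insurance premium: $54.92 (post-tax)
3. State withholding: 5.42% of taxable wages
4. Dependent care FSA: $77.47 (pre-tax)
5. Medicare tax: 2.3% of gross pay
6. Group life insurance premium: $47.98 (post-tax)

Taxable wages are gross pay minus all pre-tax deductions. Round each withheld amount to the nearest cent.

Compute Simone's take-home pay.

$1,278.59

Dependent care FSA: $77.47
Taxable wages = $1,618.57 − $77.47 = $1,541.10
State withholding: $1,541.10 × 0.0542 = $83.53
Medicare tax: $1,618.57 × 0.023 = $37.23
AD&D insurance premium: $54.92
Group life insurance premium: $47.98
Union dues: $1,618.57 × 0.024 = $38.85
Total deductions = $77.47 + $83.53 + $37.23 + $54.92 + $47.98 + $38.85 = $339.98
Net pay = $1,618.57 − $339.98 = $1,278.59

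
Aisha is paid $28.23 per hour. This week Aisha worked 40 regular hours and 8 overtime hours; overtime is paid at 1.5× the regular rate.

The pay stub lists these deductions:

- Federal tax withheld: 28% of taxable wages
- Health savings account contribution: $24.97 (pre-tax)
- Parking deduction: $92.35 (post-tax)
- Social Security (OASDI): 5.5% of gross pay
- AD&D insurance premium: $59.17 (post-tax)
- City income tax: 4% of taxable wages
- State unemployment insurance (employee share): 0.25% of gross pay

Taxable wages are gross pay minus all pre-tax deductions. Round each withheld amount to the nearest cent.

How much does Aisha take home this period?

$745.30

Regular pay: 40 × $28.23 = $1,129.20
Overtime pay: 8 × $28.23 × 1.5 = $338.76
Gross pay = $1,129.20 + $338.76 = $1,467.96
Health savings account contribution: $24.97
Taxable wages = $1,467.96 − $24.97 = $1,442.99
Federal tax withheld: $1,442.99 × 0.28 = $404.04
City income tax: $1,442.99 × 0.04 = $57.72
State unemployment insurance (employee share): $1,467.96 × 0.0025 = $3.67
Social Security (OASDI): $1,467.96 × 0.055 = $80.74
AD&D insurance premium: $59.17
Parking deduction: $92.35
Total deductions = $24.97 + $404.04 + $57.72 + $3.67 + $80.74 + $59.17 + $92.35 = $722.66
Net pay = $1,467.96 − $722.66 = $745.30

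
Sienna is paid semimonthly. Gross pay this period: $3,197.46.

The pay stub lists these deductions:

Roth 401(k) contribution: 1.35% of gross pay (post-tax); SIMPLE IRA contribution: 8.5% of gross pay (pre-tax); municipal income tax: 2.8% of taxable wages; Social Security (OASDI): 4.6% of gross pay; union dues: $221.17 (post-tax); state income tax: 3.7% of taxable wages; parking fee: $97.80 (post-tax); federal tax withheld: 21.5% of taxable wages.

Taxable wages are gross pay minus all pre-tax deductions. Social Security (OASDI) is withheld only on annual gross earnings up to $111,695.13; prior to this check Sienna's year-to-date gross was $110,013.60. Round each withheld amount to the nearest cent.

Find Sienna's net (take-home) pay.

$1,667.00

SIMPLE IRA contribution: $3,197.46 × 0.085 = $271.78
Taxable wages = $3,197.46 − $271.78 = $2,925.68
State income tax: $2,925.68 × 0.037 = $108.25
Federal tax withheld: $2,925.68 × 0.215 = $629.02
Municipal income tax: $2,925.68 × 0.028 = $81.92
Social Security (OASDI): only $111,695.13 − $110,013.60 = $1,681.53 of this check is subject → $1,681.53 × 0.046 = $77.35
Parking fee: $97.80
Union dues: $221.17
Roth 401(k) contribution: $3,197.46 × 0.0135 = $43.17
Total deductions = $271.78 + $108.25 + $629.02 + $81.92 + $77.35 + $97.80 + $221.17 + $43.17 = $1,530.46
Net pay = $3,197.46 − $1,530.46 = $1,667.00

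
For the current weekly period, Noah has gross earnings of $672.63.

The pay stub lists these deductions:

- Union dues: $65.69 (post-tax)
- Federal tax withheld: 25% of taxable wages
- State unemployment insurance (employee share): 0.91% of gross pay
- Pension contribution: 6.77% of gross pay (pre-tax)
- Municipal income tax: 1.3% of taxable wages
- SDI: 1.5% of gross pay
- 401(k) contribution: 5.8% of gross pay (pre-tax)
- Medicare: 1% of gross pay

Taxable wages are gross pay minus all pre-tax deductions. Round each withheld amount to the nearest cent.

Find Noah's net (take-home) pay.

$344.78

Pension contribution: $672.63 × 0.0677 = $45.54
401(k) contribution: $672.63 × 0.058 = $39.01
Pre-tax total = $45.54 + $39.01 = $84.55
Taxable wages = $672.63 − $84.55 = $588.08
Municipal income tax: $588.08 × 0.013 = $7.65
Federal tax withheld: $588.08 × 0.25 = $147.02
State unemployment insurance (employee share): $672.63 × 0.0091 = $6.12
Medicare: $672.63 × 0.01 = $6.73
SDI: $672.63 × 0.015 = $10.09
Union dues: $65.69
Total deductions = $45.54 + $39.01 + $7.65 + $147.02 + $6.12 + $6.73 + $10.09 + $65.69 = $327.85
Net pay = $672.63 − $327.85 = $344.78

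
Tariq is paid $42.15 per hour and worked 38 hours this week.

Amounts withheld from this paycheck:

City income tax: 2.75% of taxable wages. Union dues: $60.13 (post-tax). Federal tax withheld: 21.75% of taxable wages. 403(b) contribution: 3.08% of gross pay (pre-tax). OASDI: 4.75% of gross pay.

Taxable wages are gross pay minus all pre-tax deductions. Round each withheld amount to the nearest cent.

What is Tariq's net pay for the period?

$1,035.83

Gross pay: 38 × $42.15 = $1,601.70
403(b) contribution: $1,601.70 × 0.0308 = $49.33
Taxable wages = $1,601.70 − $49.33 = $1,552.37
Federal tax withheld: $1,552.37 × 0.2175 = $337.64
City income tax: $1,552.37 × 0.0275 = $42.69
OASDI: $1,601.70 × 0.0475 = $76.08
Union dues: $60.13
Total deductions = $49.33 + $337.64 + $42.69 + $76.08 + $60.13 = $565.87
Net pay = $1,601.70 − $565.87 = $1,035.83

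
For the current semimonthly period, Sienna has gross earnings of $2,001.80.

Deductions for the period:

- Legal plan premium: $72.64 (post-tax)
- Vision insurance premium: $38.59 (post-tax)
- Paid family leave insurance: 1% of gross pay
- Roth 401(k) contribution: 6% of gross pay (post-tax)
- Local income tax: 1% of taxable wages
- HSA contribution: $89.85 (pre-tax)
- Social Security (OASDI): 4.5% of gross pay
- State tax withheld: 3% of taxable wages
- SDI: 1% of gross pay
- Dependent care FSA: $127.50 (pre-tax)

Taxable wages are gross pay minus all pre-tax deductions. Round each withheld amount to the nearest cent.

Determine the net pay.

Dependent care FSA: $127.50
HSA contribution: $89.85
Pre-tax total = $127.50 + $89.85 = $217.35
Taxable wages = $2,001.80 − $217.35 = $1,784.45
State tax withheld: $1,784.45 × 0.03 = $53.53
Local income tax: $1,784.45 × 0.01 = $17.84
Paid family leave insurance: $2,001.80 × 0.01 = $20.02
Social Security (OASDI): $2,001.80 × 0.045 = $90.08
SDI: $2,001.80 × 0.01 = $20.02
Roth 401(k) contribution: $2,001.80 × 0.06 = $120.11
Vision insurance premium: $38.59
Legal plan premium: $72.64
Total deductions = $127.50 + $89.85 + $53.53 + $17.84 + $20.02 + $90.08 + $20.02 + $120.11 + $38.59 + $72.64 = $650.18
Net pay = $2,001.80 − $650.18 = $1,351.62

$1,351.62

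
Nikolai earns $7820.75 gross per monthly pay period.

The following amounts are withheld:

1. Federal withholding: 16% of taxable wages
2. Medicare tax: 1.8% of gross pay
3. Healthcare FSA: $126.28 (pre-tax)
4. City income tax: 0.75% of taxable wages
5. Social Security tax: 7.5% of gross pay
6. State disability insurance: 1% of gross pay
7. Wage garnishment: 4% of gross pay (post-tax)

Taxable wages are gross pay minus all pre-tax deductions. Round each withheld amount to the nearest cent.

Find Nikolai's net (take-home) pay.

$5287.27

Healthcare FSA: $126.28
Taxable wages = $7820.75 − $126.28 = $7694.47
Federal withholding: $7694.47 × 0.16 = $1231.12
City income tax: $7694.47 × 0.0075 = $57.71
Social Security tax: $7820.75 × 0.075 = $586.56
State disability insurance: $7820.75 × 0.01 = $78.21
Medicare tax: $7820.75 × 0.018 = $140.77
Wage garnishment: $7820.75 × 0.04 = $312.83
Total deductions = $126.28 + $1231.12 + $57.71 + $586.56 + $78.21 + $140.77 + $312.83 = $2533.48
Net pay = $7820.75 − $2533.48 = $5287.27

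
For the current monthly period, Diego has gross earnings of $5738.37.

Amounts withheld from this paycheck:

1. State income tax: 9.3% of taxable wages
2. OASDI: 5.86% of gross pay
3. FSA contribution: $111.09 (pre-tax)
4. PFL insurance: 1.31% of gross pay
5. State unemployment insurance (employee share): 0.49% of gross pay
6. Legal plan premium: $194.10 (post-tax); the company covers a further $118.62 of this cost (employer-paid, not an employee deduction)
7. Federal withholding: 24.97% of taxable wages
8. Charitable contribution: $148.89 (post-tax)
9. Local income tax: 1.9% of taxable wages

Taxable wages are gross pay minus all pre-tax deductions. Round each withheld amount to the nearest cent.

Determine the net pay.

FSA contribution: $111.09
Taxable wages = $5738.37 − $111.09 = $5627.28
Local income tax: $5627.28 × 0.019 = $106.92
Federal withholding: $5627.28 × 0.2497 = $1405.13
State income tax: $5627.28 × 0.093 = $523.34
State unemployment insurance (employee share): $5738.37 × 0.0049 = $28.12
OASDI: $5738.37 × 0.0586 = $336.27
PFL insurance: $5738.37 × 0.0131 = $75.17
Legal plan premium: $194.10
Charitable contribution: $148.89
(Employer's $118.62 toward legal plan premium is not withheld from the employee.)
Total deductions = $111.09 + $106.92 + $1405.13 + $523.34 + $28.12 + $336.27 + $75.17 + $194.10 + $148.89 = $2929.03
Net pay = $5738.37 − $2929.03 = $2809.34

$2809.34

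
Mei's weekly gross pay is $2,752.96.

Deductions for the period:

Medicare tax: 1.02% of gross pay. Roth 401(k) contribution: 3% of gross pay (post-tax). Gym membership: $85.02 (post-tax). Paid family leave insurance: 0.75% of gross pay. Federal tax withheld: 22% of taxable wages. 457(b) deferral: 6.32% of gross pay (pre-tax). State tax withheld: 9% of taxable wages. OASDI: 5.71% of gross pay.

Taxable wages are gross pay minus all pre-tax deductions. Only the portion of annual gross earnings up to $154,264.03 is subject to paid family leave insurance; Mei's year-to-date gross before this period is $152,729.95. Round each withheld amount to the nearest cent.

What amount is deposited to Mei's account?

$1,415.10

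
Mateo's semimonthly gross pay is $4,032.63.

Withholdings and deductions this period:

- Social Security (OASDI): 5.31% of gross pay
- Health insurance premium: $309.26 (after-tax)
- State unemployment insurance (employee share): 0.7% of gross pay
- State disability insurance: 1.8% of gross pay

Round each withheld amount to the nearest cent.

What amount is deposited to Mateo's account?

Social Security (OASDI): $4,032.63 × 0.0531 = $214.13
State disability insurance: $4,032.63 × 0.018 = $72.59
State unemployment insurance (employee share): $4,032.63 × 0.007 = $28.23
Health insurance premium: $309.26
Total deductions = $214.13 + $72.59 + $28.23 + $309.26 = $624.21
Net pay = $4,032.63 − $624.21 = $3,408.42

$3,408.42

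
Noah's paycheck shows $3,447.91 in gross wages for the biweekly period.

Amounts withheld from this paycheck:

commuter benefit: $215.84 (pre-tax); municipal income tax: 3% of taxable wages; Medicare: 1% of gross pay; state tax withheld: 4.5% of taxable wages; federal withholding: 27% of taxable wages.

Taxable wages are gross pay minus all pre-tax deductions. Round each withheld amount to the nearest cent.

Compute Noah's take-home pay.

$2,082.53

Commuter benefit: $215.84
Taxable wages = $3,447.91 − $215.84 = $3,232.07
Municipal income tax: $3,232.07 × 0.03 = $96.96
State tax withheld: $3,232.07 × 0.045 = $145.44
Federal withholding: $3,232.07 × 0.27 = $872.66
Medicare: $3,447.91 × 0.01 = $34.48
Total deductions = $215.84 + $96.96 + $145.44 + $872.66 + $34.48 = $1,365.38
Net pay = $3,447.91 − $1,365.38 = $2,082.53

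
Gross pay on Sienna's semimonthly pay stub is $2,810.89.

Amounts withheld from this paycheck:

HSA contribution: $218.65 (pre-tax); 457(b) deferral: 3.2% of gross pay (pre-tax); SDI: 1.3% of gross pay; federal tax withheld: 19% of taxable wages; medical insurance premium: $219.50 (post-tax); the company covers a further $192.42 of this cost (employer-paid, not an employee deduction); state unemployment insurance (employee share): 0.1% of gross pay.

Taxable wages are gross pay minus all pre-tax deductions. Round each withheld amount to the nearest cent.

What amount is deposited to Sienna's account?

457(b) deferral: $2,810.89 × 0.032 = $89.95
HSA contribution: $218.65
Pre-tax total = $89.95 + $218.65 = $308.60
Taxable wages = $2,810.89 − $308.60 = $2,502.29
Federal tax withheld: $2,502.29 × 0.19 = $475.44
State unemployment insurance (employee share): $2,810.89 × 0.001 = $2.81
SDI: $2,810.89 × 0.013 = $36.54
Medical insurance premium: $219.50
(Employer's $192.42 toward medical insurance premium is not withheld from the employee.)
Total deductions = $89.95 + $218.65 + $475.44 + $2.81 + $36.54 + $219.50 = $1,042.89
Net pay = $2,810.89 − $1,042.89 = $1,768.00

$1,768.00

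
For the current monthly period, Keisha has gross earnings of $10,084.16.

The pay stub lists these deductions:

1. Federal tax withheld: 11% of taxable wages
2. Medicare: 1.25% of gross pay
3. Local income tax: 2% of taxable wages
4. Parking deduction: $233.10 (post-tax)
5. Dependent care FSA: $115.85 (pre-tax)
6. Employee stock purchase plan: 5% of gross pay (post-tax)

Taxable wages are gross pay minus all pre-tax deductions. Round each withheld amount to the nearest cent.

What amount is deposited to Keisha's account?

$7,809.07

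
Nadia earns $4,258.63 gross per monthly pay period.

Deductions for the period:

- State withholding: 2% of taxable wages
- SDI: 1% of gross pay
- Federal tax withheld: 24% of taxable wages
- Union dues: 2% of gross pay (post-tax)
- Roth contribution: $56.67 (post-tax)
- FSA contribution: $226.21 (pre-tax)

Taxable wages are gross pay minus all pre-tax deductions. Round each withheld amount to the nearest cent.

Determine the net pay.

$2,799.56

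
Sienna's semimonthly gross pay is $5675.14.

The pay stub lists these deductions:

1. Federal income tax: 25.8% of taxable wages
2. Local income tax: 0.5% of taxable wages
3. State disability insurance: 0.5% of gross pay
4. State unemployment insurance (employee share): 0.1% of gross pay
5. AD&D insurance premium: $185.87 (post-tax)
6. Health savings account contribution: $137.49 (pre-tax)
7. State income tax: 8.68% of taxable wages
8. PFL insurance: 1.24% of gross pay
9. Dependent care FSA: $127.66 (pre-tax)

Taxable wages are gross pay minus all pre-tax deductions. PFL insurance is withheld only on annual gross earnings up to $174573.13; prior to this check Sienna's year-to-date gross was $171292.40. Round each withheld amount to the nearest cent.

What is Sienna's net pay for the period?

$3256.96

Health savings account contribution: $137.49
Dependent care FSA: $127.66
Pre-tax total = $137.49 + $127.66 = $265.15
Taxable wages = $5675.14 − $265.15 = $5409.99
State income tax: $5409.99 × 0.0868 = $469.59
Federal income tax: $5409.99 × 0.258 = $1395.78
Local income tax: $5409.99 × 0.005 = $27.05
State disability insurance: $5675.14 × 0.005 = $28.38
State unemployment insurance (employee share): $5675.14 × 0.001 = $5.68
PFL insurance: only $174573.13 − $171292.40 = $3280.73 of this check is subject → $3280.73 × 0.0124 = $40.68
AD&D insurance premium: $185.87
Total deductions = $137.49 + $127.66 + $469.59 + $1395.78 + $27.05 + $28.38 + $5.68 + $40.68 + $185.87 = $2418.18
Net pay = $5675.14 − $2418.18 = $3256.96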